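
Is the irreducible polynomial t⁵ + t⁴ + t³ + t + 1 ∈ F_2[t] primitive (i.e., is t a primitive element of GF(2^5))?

Write f(t) = t⁵ + t⁴ + t³ + t + 1.
|GF(2^5)^×| = 2^5 − 1 = 31. Prime factorization: 31 = 31.
f is primitive ⇔ t has order 31 in GF(2)[t]/(f), i.e. t^(31/q) ≠ 1 for each prime q | 31.
t^(1) mod f = t.
None equal 1, so t has full order 31; f is primitive.

Yes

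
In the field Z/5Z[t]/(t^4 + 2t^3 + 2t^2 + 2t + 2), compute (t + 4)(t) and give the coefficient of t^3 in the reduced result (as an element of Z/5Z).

Multiply in Z/5Z[t]: (t + 4)·(t) = t^2 + 4t.
Reduced: t^2 + 4t.

0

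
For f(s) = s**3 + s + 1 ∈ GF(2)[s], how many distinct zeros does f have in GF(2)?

Evaluate at each of the 2 elements of GF(2):
f(0) = 1; f(1) = 1.
No element is a root.

0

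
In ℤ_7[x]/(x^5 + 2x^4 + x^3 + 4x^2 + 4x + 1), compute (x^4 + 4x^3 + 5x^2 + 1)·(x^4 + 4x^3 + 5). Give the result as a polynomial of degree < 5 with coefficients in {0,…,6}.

3x^4 + x^3 + 4x^2 + 2x + 4

Multiply in ℤ_7[x]: (x^4 + 4x^3 + 5x^2 + 1)·(x^4 + 4x^3 + 5) = x^8 + x^7 + 6x^5 + 6x^4 + 3x^3 + 4x^2 + 5.
Reduce using x^5 ≡ 5x^4 + 6x^3 + 3x^2 + 3x + 6 (mod x^5 + 2x^4 + x^3 + 4x^2 + 4x + 1).
Reduced: 3x^4 + x^3 + 4x^2 + 2x + 4.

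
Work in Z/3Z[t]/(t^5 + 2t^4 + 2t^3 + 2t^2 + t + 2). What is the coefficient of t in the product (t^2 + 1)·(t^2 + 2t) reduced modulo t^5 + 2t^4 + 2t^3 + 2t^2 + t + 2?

2

Multiply in Z/3Z[t]: (t^2 + 1)·(t^2 + 2t) = t^4 + 2t^3 + t^2 + 2t.
Reduced: t^4 + 2t^3 + t^2 + 2t.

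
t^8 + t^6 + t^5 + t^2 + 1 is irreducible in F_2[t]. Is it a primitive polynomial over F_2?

Write f(t) = t^8 + t^6 + t^5 + t^2 + 1.
|GF(2^8)^×| = 2^8 − 1 = 255. Prime factorization: 255 = 3·5·17.
f is primitive ⇔ t has order 255 in GF(2)[t]/(f), i.e. t^(255/q) ≠ 1 for each prime q | 255.
t^(85) mod f = t^7 + t^3 + 1.
t^(51) mod f = t^6 + t^5 + 1.
t^(15) mod f = t^7 + t^6 + t^5 + t^4 + t^2 + t + 1.
None equal 1, so t has full order 255; f is primitive.

Yes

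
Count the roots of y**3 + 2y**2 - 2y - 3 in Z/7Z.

1

Write P(y) = y**3 + 2y**2 - 2y - 3.
Evaluate at each of the 7 elements of Z/7Z:
P(0) = 4; P(1) = 5; P(2) = 2; P(3) = 1; P(4) = 1; P(5) = 1; P(6) = 0 → root.
Roots: {6}.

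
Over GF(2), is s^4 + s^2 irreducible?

No

Write P(s) = s^4 + s^2.
Check for roots in GF(2): P(0) = 0 → root; P(1) = 0 → root.
P(0) = 0, so (s) divides P(s); P is reducible.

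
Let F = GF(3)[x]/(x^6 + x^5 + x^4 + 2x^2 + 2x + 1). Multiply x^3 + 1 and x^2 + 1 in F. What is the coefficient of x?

0

Multiply in GF(3)[x]: (x^3 + 1)·(x^2 + 1) = x^5 + x^3 + x^2 + 1.
Reduced: x^5 + x^3 + x^2 + 1.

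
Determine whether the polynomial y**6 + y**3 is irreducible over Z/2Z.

Write f(y) = y**6 + y**3.
Check for roots in Z/2Z: f(0) = 0 → root; f(1) = 0 → root.
f(0) = 0, so (y) divides f(y); f is reducible.

No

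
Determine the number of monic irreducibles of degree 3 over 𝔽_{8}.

x^(8^3) − x is the product of all monic irreducibles of degree dividing 3; Möbius inversion gives N = (1/3) Σ μ(3/d)·8^d.
Divisors of 3: 1, 3; μ(3/d) for each: -1, 1.
Σ = − 8^1 + 8^3 = 504.
N = 504/3 = 168.

168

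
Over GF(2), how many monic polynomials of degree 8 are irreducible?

By the necklace-counting formula, N_2(8) = (1/8) Σ_{d|8} μ(8/d)·2^d.
Divisors of 8: 1, 2, 4, 8; μ(8/d) for each: 0, 0, -1, 1.
Σ = − 2^4 + 2^8 = 240.
N = 240/8 = 30.

30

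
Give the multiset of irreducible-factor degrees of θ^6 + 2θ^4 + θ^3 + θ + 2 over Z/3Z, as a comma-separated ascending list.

Write g(θ) = θ^6 + 2θ^4 + θ^3 + θ + 2.
Roots in Z/3Z: g(0) = 2; g(1) = 1; g(2) = 0 → root.
Linear factors from roots: (θ + 1).
Complete factorization: g(θ) = (θ + 1)·(θ^2 + 1)·(θ^3 + 2θ^2 + 2θ + 2).
Factor degrees with multiplicity: 1 + 2 + 3 = 6.

1, 2, 3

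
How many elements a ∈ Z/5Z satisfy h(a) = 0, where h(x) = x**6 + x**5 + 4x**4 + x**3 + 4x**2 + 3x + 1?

Evaluate at each of the 5 elements of Z/5Z:
h(0) = 1; h(1) = 0 → root; h(2) = 1; h(3) = 4; h(4) = 0 → root.
Roots: {1, 4}.

2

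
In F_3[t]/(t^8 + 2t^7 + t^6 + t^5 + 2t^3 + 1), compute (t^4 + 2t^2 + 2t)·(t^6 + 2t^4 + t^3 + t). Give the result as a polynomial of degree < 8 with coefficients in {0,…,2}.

2t^7 + 2t^6 + t^5 + t^2 + 2t + 2

Multiply in F_3[t]: (t^4 + 2t^2 + 2t)·(t^6 + 2t^4 + t^3 + t) = t^10 + t^8 + t^6 + t^5 + 2t^4 + 2t^3 + 2t^2.
Reduce using t^8 ≡ t^7 + 2t^6 + 2t^5 + t^3 + 2 (mod t^8 + 2t^7 + t^6 + t^5 + 2t^3 + 1).
Reduced: 2t^7 + 2t^6 + t^5 + t^2 + 2t + 2.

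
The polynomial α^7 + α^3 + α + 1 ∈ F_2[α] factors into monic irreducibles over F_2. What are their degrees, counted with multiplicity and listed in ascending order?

1, 2, 4

Write f(α) = α^7 + α^3 + α + 1.
Roots in F_2: f(0) = 1; f(1) = 0 → root.
Linear factors from roots: (α + 1).
Complete factorization: f(α) = (α + 1)·(α^2 + α + 1)·(α^4 + α + 1).
Factor degrees with multiplicity: 1 + 2 + 4 = 7.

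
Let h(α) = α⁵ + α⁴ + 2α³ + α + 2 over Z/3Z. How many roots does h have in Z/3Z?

0

Evaluate at each of the 3 elements of Z/3Z:
h(0) = 2; h(1) = 1; h(2) = 2.
No element is a root.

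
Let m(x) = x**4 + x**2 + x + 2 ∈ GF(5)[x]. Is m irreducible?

Check for roots in GF(5): m(0) = 2; m(1) = 0 → root; m(2) = 4; m(3) = 0 → root; m(4) = 3.
m(1) = 0, so (x − 1) divides m(x); m is reducible.

No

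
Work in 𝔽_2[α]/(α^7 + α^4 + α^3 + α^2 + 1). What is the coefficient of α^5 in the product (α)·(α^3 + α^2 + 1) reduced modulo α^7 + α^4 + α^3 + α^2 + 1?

Multiply in 𝔽_2[α]: (α)·(α^3 + α^2 + 1) = α^4 + α^3 + α.
Reduced: α^4 + α^3 + α.

0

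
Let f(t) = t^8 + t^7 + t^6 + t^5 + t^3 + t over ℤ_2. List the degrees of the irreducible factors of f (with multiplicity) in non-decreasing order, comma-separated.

Roots in ℤ_2: f(0) = 0 → root; f(1) = 0 → root.
Linear factors from roots: (t), (t + 1).
Complete factorization: f(t) = (t)·(t + 1)^2·(t^2 + t + 1)·(t^3 + t + 1).
Factor degrees with multiplicity: 1 + 1 + 1 + 2 + 3 = 8.

1, 1, 1, 2, 3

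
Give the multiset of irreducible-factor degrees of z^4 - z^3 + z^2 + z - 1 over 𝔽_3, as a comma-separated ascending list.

4

Write f(z) = z^4 - z^3 + z^2 + z - 1.
Roots in 𝔽_3: f(0) = 2; f(1) = 1; f(2) = 1.
Complete factorization: f(z) = (z^4 - z^3 + z^2 + z - 1).
Factor degrees with multiplicity: 4 = 4.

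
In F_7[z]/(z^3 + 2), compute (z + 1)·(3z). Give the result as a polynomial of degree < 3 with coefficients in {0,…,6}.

Multiply in F_7[z]: (z + 1)·(3z) = 3z^2 + 3z.
Reduced: 3z^2 + 3z.

3z^2 + 3z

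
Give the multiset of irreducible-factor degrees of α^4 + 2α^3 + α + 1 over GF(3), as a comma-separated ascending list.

4

Write f(α) = α^4 + 2α^3 + α + 1.
Roots in GF(3): f(0) = 1; f(1) = 2; f(2) = 2.
Complete factorization: f(α) = (α^4 + 2α^3 + α + 1).
Factor degrees with multiplicity: 4 = 4.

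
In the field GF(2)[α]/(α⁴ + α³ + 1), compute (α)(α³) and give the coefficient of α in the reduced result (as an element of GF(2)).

Multiply in GF(2)[α]: (α)·(α³) = α⁴.
Reduce using α⁴ ≡ α³ + 1 (mod α⁴ + α³ + 1).
Reduced: α³ + 1.

0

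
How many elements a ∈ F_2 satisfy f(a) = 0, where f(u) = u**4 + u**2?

2

Evaluate at each of the 2 elements of F_2:
f(0) = 0 → root; f(1) = 0 → root.
Roots: {0, 1}.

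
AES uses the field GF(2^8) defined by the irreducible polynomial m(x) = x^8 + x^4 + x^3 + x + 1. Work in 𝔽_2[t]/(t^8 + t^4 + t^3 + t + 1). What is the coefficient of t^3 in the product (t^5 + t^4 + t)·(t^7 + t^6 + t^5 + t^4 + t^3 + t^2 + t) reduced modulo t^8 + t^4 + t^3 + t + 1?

1

Multiply in 𝔽_2[t]: (t^5 + t^4 + t)·(t^7 + t^6 + t^5 + t^4 + t^3 + t^2 + t) = t^12 + t^8 + t^7 + t^6 + t^4 + t^3 + t^2.
Reduce using t^8 ≡ t^4 + t^3 + t + 1 (mod t^8 + t^4 + t^3 + t + 1).
Reduced: t^6 + t^5 + t^3 + t^2.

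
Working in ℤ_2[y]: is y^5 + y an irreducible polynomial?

No

Write P(y) = y^5 + y.
Check for roots in ℤ_2: P(0) = 0 → root; P(1) = 0 → root.
P(0) = 0, so (y) divides P(y); P is reducible.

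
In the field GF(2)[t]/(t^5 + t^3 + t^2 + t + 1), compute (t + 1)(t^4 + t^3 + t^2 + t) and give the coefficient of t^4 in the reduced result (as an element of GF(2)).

0

Multiply in GF(2)[t]: (t + 1)·(t^4 + t^3 + t^2 + t) = t^5 + t.
Reduce using t^5 ≡ t^3 + t^2 + t + 1 (mod t^5 + t^3 + t^2 + t + 1).
Reduced: t^3 + t^2 + 1.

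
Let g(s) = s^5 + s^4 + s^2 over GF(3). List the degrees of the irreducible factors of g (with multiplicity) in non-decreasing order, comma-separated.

Roots in GF(3): g(0) = 0 → root; g(1) = 0 → root; g(2) = 1.
Linear factors from roots: (s), (s + 2).
Complete factorization: g(s) = (s + 2)·(s)^2·(s^2 + 2s + 2).
Factor degrees with multiplicity: 1 + 1 + 1 + 2 = 5.

1, 1, 1, 2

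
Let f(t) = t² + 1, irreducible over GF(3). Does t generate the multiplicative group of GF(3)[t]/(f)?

No

|GF(3^2)^×| = 3^2 − 1 = 8. Prime factorization: 8 = 2^3.
f is primitive ⇔ t has order 8 in GF(3)[t]/(f), i.e. t^(8/q) ≠ 1 for each prime q | 8.
t^(4) mod f = 1
Since t^(4) = 1, the order of t divides 4 < 8; not primitive.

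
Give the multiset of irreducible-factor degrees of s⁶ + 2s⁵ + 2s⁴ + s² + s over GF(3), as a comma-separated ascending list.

Write f(s) = s⁶ + 2s⁵ + 2s⁴ + s² + s.
Roots in GF(3): f(0) = 0 → root; f(1) = 1; f(2) = 1.
Linear factors from roots: (s).
Complete factorization: f(s) = (s)·(s² + 1)·(s³ + 2s² + s + 1).
Factor degrees with multiplicity: 1 + 2 + 3 = 6.

1, 2, 3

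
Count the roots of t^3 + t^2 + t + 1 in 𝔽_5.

3

Write P(t) = t^3 + t^2 + t + 1.
Evaluate at each of the 5 elements of 𝔽_5:
P(0) = 1; P(1) = 4; P(2) = 0 → root; P(3) = 0 → root; P(4) = 0 → root.
Roots: {2, 3, 4}.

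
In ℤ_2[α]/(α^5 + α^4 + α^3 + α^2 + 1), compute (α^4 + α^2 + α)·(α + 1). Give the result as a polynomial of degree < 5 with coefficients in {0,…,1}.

α^2 + α + 1

Multiply in ℤ_2[α]: (α^4 + α^2 + α)·(α + 1) = α^5 + α^4 + α^3 + α.
Reduce using α^5 ≡ α^4 + α^3 + α^2 + 1 (mod α^5 + α^4 + α^3 + α^2 + 1).
Reduced: α^2 + α + 1.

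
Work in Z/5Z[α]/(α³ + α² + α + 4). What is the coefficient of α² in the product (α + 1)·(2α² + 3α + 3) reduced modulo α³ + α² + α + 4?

3

Multiply in Z/5Z[α]: (α + 1)·(2α² + 3α + 3) = 2α³ + α + 3.
Reduce using α³ ≡ 4α² + 4α + 1 (mod α³ + α² + α + 4).
Reduced: 3α² + 4α.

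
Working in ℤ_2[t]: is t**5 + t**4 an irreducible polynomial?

No

Write f(t) = t**5 + t**4.
Check for roots in ℤ_2: f(0) = 0 → root; f(1) = 0 → root.
f(0) = 0, so (t) divides f(t); f is reducible.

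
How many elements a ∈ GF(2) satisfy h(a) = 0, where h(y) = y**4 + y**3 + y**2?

1

Evaluate at each of the 2 elements of GF(2):
h(0) = 0 → root; h(1) = 1.
Roots: {0}.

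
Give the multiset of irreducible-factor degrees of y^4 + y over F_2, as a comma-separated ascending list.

1, 1, 2

Write f(y) = y^4 + y.
Roots in F_2: f(0) = 0 → root; f(1) = 0 → root.
Linear factors from roots: (y), (y + 1).
Complete factorization: f(y) = (y)·(y + 1)·(y^2 + y + 1).
Factor degrees with multiplicity: 1 + 1 + 2 = 4.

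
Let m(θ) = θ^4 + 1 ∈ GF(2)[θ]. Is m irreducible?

No

Check for roots in GF(2): m(0) = 1; m(1) = 0 → root.
m(1) = 0, so (θ − 1) divides m(θ); m is reducible.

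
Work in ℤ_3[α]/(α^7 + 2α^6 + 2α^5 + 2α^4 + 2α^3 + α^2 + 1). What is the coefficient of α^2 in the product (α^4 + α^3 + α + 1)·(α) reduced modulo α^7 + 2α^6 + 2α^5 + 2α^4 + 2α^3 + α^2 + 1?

1

Multiply in ℤ_3[α]: (α^4 + α^3 + α + 1)·(α) = α^5 + α^4 + α^2 + α.
Reduced: α^5 + α^4 + α^2 + α.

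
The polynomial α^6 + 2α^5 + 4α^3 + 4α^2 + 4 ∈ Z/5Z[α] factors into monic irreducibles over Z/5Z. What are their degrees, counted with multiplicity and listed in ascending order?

Write h(α) = α^6 + 2α^5 + 4α^3 + 4α^2 + 4.
Roots in Z/5Z: h(0) = 4; h(1) = 0 → root; h(2) = 0 → root; h(3) = 3; h(4) = 3.
Linear factors from roots: (α + 4), (α + 3).
Complete factorization: h(α) = (α + 3)·(α + 4)·(α^2 + 2α + 4)·(α^2 + 3α + 3).
Factor degrees with multiplicity: 1 + 1 + 2 + 2 = 6.

1, 1, 2, 2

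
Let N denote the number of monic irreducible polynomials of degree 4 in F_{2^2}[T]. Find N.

By the necklace-counting formula, N_4(4) = (1/4) Σ_{d|4} μ(4/d)·4^d.
Divisors of 4: 1, 2, 4; μ(4/d) for each: 0, -1, 1.
Σ = − 4^2 + 4^4 = 240.
N = 240/4 = 60.

60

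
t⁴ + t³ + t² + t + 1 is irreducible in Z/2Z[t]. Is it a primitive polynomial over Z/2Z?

No

Write f(t) = t⁴ + t³ + t² + t + 1.
|GF(2^4)^×| = 2^4 − 1 = 15. Prime factorization: 15 = 3·5.
f is primitive ⇔ t has order 15 in GF(2)[t]/(f), i.e. t^(15/q) ≠ 1 for each prime q | 15.
t^(5) mod f = 1
t^(3) mod f = t³.
Since t^(5) = 1, the order of t divides 5 < 15; not primitive.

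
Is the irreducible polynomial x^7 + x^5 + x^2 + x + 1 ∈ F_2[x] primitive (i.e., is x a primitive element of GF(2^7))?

Yes

Write f(x) = x^7 + x^5 + x^2 + x + 1.
|GF(2^7)^×| = 2^7 − 1 = 127. Prime factorization: 127 = 127.
f is primitive ⇔ x has order 127 in GF(2)[x]/(f), i.e. x^(127/q) ≠ 1 for each prime q | 127.
x^(1) mod f = x.
None equal 1, so x has full order 127; f is primitive.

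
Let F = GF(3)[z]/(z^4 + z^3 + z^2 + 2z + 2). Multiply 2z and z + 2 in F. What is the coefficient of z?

Multiply in GF(3)[z]: (2z)·(z + 2) = 2z^2 + z.
Reduced: 2z^2 + z.

1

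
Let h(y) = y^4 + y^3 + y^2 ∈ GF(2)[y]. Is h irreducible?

No

Check for roots in GF(2): h(0) = 0 → root; h(1) = 1.
h(0) = 0, so (y) divides h(y); h is reducible.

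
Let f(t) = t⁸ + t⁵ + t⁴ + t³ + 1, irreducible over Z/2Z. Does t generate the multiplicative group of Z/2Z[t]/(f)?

|GF(2^8)^×| = 2^8 − 1 = 255. Prime factorization: 255 = 3·5·17.
f is primitive ⇔ t has order 255 in GF(2)[t]/(f), i.e. t^(255/q) ≠ 1 for each prime q | 255.
t^(85) mod f = 1
t^(51) mod f = 1
t^(15) mod f = t⁶ + t³ + t² + t.
Since t^(85) = 1, the order of t divides 85 < 255; not primitive.

No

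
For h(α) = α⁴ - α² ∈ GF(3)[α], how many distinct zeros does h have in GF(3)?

Evaluate at each of the 3 elements of GF(3):
h(0) = 0 → root; h(1) = 0 → root; h(2) = 0 → root.
Roots: {0, 1, 2}.

3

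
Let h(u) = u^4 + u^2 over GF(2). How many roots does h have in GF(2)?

2

Evaluate at each of the 2 elements of GF(2):
h(0) = 0 → root; h(1) = 0 → root.
Roots: {0, 1}.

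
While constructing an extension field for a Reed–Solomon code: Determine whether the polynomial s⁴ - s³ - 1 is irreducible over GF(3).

Yes

Write h(s) = s⁴ - s³ - 1.
Check for roots in GF(3): h(0) = 2; h(1) = 2; h(2) = 1.
No roots, so no linear factors.
Monic irreducibles of degree 2 over GF(3): s² + 1, s² + s - 1, s² - s - 1.
None of them divide h (all give nonzero remainder).
No irreducible factor of degree ≤ 2 exists, so h is irreducible over GF(3).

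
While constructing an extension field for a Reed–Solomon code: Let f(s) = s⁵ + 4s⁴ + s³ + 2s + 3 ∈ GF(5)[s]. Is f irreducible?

Yes

Check for roots in GF(5): f(0) = 3; f(1) = 1; f(2) = 1; f(3) = 3; f(4) = 3.
No roots, so no linear factors.
Degree-2 irreducible divisors: test the 10 monic irreducibles of degree 2 over GF(5).
None of them divide f (all give nonzero remainder).
No irreducible factor of degree ≤ 2 exists, so f is irreducible over GF(5).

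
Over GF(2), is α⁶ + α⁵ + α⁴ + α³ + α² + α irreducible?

Write f(α) = α⁶ + α⁵ + α⁴ + α³ + α² + α.
Check for roots in GF(2): f(0) = 0 → root; f(1) = 0 → root.
f(0) = 0, so (α) divides f(α); f is reducible.

No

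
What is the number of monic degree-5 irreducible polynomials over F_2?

By the necklace-counting formula, N_2(5) = (1/5) Σ_{d|5} μ(5/d)·2^d.
Divisors of 5: 1, 5; μ(5/d) for each: -1, 1.
Σ = − 2^1 + 2^5 = 30.
N = 30/5 = 6.

6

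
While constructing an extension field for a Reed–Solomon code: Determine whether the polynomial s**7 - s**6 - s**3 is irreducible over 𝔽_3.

Write g(s) = s**7 - s**6 - s**3.
Check for roots in 𝔽_3: g(0) = 0 → root; g(1) = 2; g(2) = 2.
g(0) = 0, so (s) divides g(s); g is reducible.

No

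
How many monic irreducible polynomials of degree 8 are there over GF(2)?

30

x^(2^8) − x is the product of all monic irreducibles of degree dividing 8; Möbius inversion gives N = (1/8) Σ μ(8/d)·2^d.
Divisors of 8: 1, 2, 4, 8; μ(8/d) for each: 0, 0, -1, 1.
Σ = − 2^4 + 2^8 = 240.
N = 240/8 = 30.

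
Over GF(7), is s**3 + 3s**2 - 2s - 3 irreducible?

Yes

Write P(s) = s**3 + 3s**2 - 2s - 3.
Check for roots in GF(7): P(0) = 4; P(1) = 6; P(2) = 6; P(3) = 3; P(4) = 3; P(5) = 5; P(6) = 1.
No roots. A degree-3 polynomial over a field with no linear factor is irreducible.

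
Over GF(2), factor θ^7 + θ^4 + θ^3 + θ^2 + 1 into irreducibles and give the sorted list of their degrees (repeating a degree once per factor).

7

Write g(θ) = θ^7 + θ^4 + θ^3 + θ^2 + 1.
Roots in GF(2): g(0) = 1; g(1) = 1.
Complete factorization: g(θ) = (θ^7 + θ^4 + θ^3 + θ^2 + 1).
Factor degrees with multiplicity: 7 = 7.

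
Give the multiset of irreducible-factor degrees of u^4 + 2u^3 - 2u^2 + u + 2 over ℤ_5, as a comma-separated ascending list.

4

Write g(u) = u^4 + 2u^3 - 2u^2 + u + 2.
Roots in ℤ_5: g(0) = 2; g(1) = 4; g(2) = 3; g(3) = 2; g(4) = 3.
Complete factorization: g(u) = (u^4 + 2u^3 - 2u^2 + u + 2).
Factor degrees with multiplicity: 4 = 4.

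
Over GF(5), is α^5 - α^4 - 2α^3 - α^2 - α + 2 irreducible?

Yes

Write h(α) = α^5 - α^4 - 2α^3 - α^2 - α + 2.
Check for roots in GF(5): h(0) = 2; h(1) = 3; h(2) = 1; h(3) = 3; h(4) = 2.
No roots, so no linear factors.
Degree-2 irreducible divisors: test the 10 monic irreducibles of degree 2 over GF(5).
None of them divide h (all give nonzero remainder).
No irreducible factor of degree ≤ 2 exists, so h is irreducible over GF(5).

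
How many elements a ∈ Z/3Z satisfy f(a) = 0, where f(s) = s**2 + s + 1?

1

Evaluate at each of the 3 elements of Z/3Z:
f(0) = 1; f(1) = 0 → root; f(2) = 1.
Roots: {1}.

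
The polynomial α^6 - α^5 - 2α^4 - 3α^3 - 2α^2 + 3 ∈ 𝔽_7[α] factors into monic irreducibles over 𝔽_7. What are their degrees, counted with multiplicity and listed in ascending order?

2, 2, 2

Write g(α) = α^6 - α^5 - 2α^4 - 3α^3 - 2α^2 + 3.
Complete factorization: g(α) = (α^2 + 2α + 3)·(α^2 - 2α + 2)·(α^2 - α - 3).
Factor degrees with multiplicity: 2 + 2 + 2 = 6.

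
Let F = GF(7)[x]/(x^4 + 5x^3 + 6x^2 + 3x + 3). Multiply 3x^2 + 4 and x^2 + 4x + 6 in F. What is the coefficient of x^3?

Multiply in GF(7)[x]: (3x^2 + 4)·(x^2 + 4x + 6) = 3x^4 + 5x^3 + x^2 + 2x + 3.
Reduce using x^4 ≡ 2x^3 + x^2 + 4x + 4 (mod x^4 + 5x^3 + 6x^2 + 3x + 3).
Reduced: 4x^3 + 4x^2 + 1.

4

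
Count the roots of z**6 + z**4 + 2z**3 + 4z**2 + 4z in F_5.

3

Write g(z) = z**6 + z**4 + 2z**3 + 4z**2 + 4z.
Evaluate at each of the 5 elements of F_5:
g(0) = 0 → root; g(1) = 2; g(2) = 0 → root; g(3) = 2; g(4) = 0 → root.
Roots: {0, 2, 4}.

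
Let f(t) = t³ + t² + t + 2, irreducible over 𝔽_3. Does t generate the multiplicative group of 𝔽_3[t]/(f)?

No

|GF(3^3)^×| = 3^3 − 1 = 26. Prime factorization: 26 = 2·13.
f is primitive ⇔ t has order 26 in GF(3)[t]/(f), i.e. t^(26/q) ≠ 1 for each prime q | 26.
t^(13) mod f = 1
t^(2) mod f = t².
Since t^(13) = 1, the order of t divides 13 < 26; not primitive.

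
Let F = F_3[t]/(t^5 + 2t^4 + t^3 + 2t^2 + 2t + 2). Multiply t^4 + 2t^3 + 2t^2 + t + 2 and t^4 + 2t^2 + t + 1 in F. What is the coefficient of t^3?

0

Multiply in F_3[t]: (t^4 + 2t^3 + 2t^2 + t + 2)·(t^4 + 2t^2 + t + 1) = t^8 + 2t^7 + t^6 + t^2 + 2.
Reduce using t^5 ≡ t^4 + 2t^3 + t^2 + t + 1 (mod t^5 + 2t^4 + t^3 + 2t^2 + 2t + 2).
Reduced: 2t^4 + 2t^2 + t.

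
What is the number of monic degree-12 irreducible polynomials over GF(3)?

44220

x^(3^12) − x is the product of all monic irreducibles of degree dividing 12; Möbius inversion gives N = (1/12) Σ μ(12/d)·3^d.
Divisors of 12: 1, 2, 3, 4, 6, 12; μ(12/d) for each: 0, 1, 0, -1, -1, 1.
Σ = 3^2 − 3^4 − 3^6 + 3^12 = 530640.
N = 530640/12 = 44220.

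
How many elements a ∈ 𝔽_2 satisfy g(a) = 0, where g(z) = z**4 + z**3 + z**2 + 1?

Evaluate at each of the 2 elements of 𝔽_2:
g(0) = 1; g(1) = 0 → root.
Roots: {1}.

1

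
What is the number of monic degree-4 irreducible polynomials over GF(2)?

3

The number of monic irreducibles of degree 4 over GF(2) is (1/4)·Σ_{d∣4} μ(4/d) 2^d.
Divisors of 4: 1, 2, 4; μ(4/d) for each: 0, -1, 1.
Σ = − 2^2 + 2^4 = 12.
N = 12/4 = 3.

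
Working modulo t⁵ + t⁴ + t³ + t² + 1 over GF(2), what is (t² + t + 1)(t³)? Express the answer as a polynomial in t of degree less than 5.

Multiply in GF(2)[t]: (t² + t + 1)·(t³) = t⁵ + t⁴ + t³.
Reduce using t⁵ ≡ t⁴ + t³ + t² + 1 (mod t⁵ + t⁴ + t³ + t² + 1).
Reduced: t² + 1.

t^2 + 1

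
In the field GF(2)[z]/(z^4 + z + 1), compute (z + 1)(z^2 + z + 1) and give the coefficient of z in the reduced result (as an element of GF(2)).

Multiply in GF(2)[z]: (z + 1)·(z^2 + z + 1) = z^3 + 1.
Reduced: z^3 + 1.

0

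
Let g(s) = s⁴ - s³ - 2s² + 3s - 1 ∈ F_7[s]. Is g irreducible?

No

Check for roots in F_7: g(0) = 6; g(1) = 0 → root; g(2) = 5; g(3) = 2; g(4) = 3; g(5) = 2; g(6) = 3.
g(1) = 0, so (s − 1) divides g(s); g is reducible.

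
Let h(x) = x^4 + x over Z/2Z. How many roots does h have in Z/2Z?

Evaluate at each of the 2 elements of Z/2Z:
h(0) = 0 → root; h(1) = 0 → root.
Roots: {0, 1}.

2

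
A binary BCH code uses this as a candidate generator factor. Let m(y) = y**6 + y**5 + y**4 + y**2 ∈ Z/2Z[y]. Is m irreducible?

No

Check for roots in Z/2Z: m(0) = 0 → root; m(1) = 0 → root.
m(0) = 0, so (y) divides m(y); m is reducible.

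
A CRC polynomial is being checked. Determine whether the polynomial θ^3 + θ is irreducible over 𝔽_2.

No

Write P(θ) = θ^3 + θ.
Check for roots in 𝔽_2: P(0) = 0 → root; P(1) = 0 → root.
P(0) = 0, so (θ) divides P(θ); P is reducible.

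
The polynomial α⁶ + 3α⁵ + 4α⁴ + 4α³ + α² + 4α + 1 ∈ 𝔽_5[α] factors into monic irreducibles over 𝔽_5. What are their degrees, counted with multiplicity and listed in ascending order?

Write f(α) = α⁶ + 3α⁵ + 4α⁴ + 4α³ + α² + 4α + 1.
Roots in 𝔽_5: f(0) = 1; f(1) = 3; f(2) = 4; f(3) = 2; f(4) = 1.
Complete factorization: f(α) = (α⁶ + 3α⁵ + 4α⁴ + 4α³ + α² + 4α + 1).
Factor degrees with multiplicity: 6 = 6.

6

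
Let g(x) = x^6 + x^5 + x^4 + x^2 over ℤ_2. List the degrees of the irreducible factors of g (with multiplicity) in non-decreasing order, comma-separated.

1, 1, 1, 3

Roots in ℤ_2: g(0) = 0 → root; g(1) = 0 → root.
Linear factors from roots: (x), (x + 1).
Complete factorization: g(x) = (x + 1)·(x)^2·(x^3 + x + 1).
Factor degrees with multiplicity: 1 + 1 + 1 + 3 = 6.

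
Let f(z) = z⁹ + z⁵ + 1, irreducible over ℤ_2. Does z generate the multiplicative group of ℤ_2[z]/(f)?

|GF(2^9)^×| = 2^9 − 1 = 511. Prime factorization: 511 = 7·73.
f is primitive ⇔ z has order 511 in GF(2)[z]/(f), i.e. z^(511/q) ≠ 1 for each prime q | 511.
z^(73) mod f = z⁸ + z⁷ + z⁴ + z + 1.
z^(7) mod f = z⁷.
None equal 1, so z has full order 511; f is primitive.

Yes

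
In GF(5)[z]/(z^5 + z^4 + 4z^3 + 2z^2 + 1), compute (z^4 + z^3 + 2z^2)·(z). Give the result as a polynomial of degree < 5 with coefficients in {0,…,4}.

Multiply in GF(5)[z]: (z^4 + z^3 + 2z^2)·(z) = z^5 + z^4 + 2z^3.
Reduce using z^5 ≡ 4z^4 + z^3 + 3z^2 + 4 (mod z^5 + z^4 + 4z^3 + 2z^2 + 1).
Reduced: 3z^3 + 3z^2 + 4.

3z^3 + 3z^2 + 4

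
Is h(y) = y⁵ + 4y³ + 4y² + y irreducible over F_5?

Check for roots in F_5: h(0) = 0 → root; h(1) = 0 → root; h(2) = 2; h(3) = 0 → root; h(4) = 3.
h(0) = 0, so (y) divides h(y); h is reducible.

No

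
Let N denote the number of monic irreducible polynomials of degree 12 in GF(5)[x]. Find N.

By the necklace-counting formula, N_5(12) = (1/12) Σ_{d|12} μ(12/d)·5^d.
Divisors of 12: 1, 2, 3, 4, 6, 12; μ(12/d) for each: 0, 1, 0, -1, -1, 1.
Σ = 5^2 − 5^4 − 5^6 + 5^12 = 244124400.
N = 244124400/12 = 20343700.

20343700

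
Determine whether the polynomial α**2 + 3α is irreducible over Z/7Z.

No

Write P(α) = α**2 + 3α.
Check for roots in Z/7Z: P(0) = 0 → root; P(1) = 4; P(2) = 3; P(3) = 4; P(4) = 0 → root; P(5) = 5; P(6) = 5.
P(0) = 0, so (α) divides P(α); P is reducible.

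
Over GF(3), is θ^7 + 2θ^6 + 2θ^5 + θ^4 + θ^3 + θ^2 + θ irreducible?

No

Write h(θ) = θ^7 + 2θ^6 + 2θ^5 + θ^4 + θ^3 + θ^2 + θ.
Check for roots in GF(3): h(0) = 0 → root; h(1) = 0 → root; h(2) = 2.
h(0) = 0, so (θ) divides h(θ); h is reducible.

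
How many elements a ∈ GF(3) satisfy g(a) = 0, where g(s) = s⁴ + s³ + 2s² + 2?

Evaluate at each of the 3 elements of GF(3):
g(0) = 2; g(1) = 0 → root; g(2) = 1.
Roots: {1}.

1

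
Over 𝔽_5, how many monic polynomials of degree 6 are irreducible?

2580

By the necklace-counting formula, N_5(6) = (1/6) Σ_{d|6} μ(6/d)·5^d.
Divisors of 6: 1, 2, 3, 6; μ(6/d) for each: 1, -1, -1, 1.
Σ = 5^1 − 5^2 − 5^3 + 5^6 = 15480.
N = 15480/6 = 2580.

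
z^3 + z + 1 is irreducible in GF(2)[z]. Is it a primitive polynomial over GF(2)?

Yes

Write f(z) = z^3 + z + 1.
|GF(2^3)^×| = 2^3 − 1 = 7. Prime factorization: 7 = 7.
f is primitive ⇔ z has order 7 in GF(2)[z]/(f), i.e. z^(7/q) ≠ 1 for each prime q | 7.
z^(1) mod f = z.
None equal 1, so z has full order 7; f is primitive.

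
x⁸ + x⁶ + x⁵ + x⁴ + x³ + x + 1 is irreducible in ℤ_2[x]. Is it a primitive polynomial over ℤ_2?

No

Write f(x) = x⁸ + x⁶ + x⁵ + x⁴ + x³ + x + 1.
|GF(2^8)^×| = 2^8 − 1 = 255. Prime factorization: 255 = 3·5·17.
f is primitive ⇔ x has order 255 in GF(2)[x]/(f), i.e. x^(255/q) ≠ 1 for each prime q | 255.
x^(85) mod f = 1
x^(51) mod f = x⁶ + x⁵ + x⁴ + x³.
x^(15) mod f = x⁷ + x⁵ + x⁴ + x³ + x².
Since x^(85) = 1, the order of x divides 85 < 255; not primitive.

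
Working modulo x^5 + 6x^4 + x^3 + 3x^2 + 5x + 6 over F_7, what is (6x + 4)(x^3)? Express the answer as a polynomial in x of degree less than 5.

Multiply in F_7[x]: (6x + 4)·(x^3) = 6x^4 + 4x^3.
Reduced: 6x^4 + 4x^3.

6x^4 + 4x^3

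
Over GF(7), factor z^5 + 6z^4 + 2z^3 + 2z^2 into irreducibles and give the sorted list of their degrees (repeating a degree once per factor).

Write f(z) = z^5 + 6z^4 + 2z^3 + 2z^2.
Linear factors from roots: (z), (z + 2).
Complete factorization: f(z) = (z + 2)·(z)^2·(z^2 + 4z + 1).
Factor degrees with multiplicity: 1 + 1 + 1 + 2 = 5.

1, 1, 1, 2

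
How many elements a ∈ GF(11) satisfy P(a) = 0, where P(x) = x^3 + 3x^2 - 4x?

Evaluate at each of the 11 elements of GF(11):
P(0) = 0 → root; P(1) = 0 → root; P(2) = 1; P(3) = 9; P(4) = 8; P(5) = 4; P(6) = 3; P(7) = 0 → root; P(8) = 1; P(9) = 1; P(10) = 6.
Roots: {0, 1, 7}.

3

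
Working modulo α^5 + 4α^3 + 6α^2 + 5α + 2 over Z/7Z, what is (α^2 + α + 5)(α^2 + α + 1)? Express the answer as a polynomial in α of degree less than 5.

α^4 + 2α^3 + 6α + 5

Multiply in Z/7Z[α]: (α^2 + α + 5)·(α^2 + α + 1) = α^4 + 2α^3 + 6α + 5.
Reduced: α^4 + 2α^3 + 6α + 5.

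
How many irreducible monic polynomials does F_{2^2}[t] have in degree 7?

By the necklace-counting formula, N_4(7) = (1/7) Σ_{d|7} μ(7/d)·4^d.
Divisors of 7: 1, 7; μ(7/d) for each: -1, 1.
Σ = − 4^1 + 4^7 = 16380.
N = 16380/7 = 2340.

2340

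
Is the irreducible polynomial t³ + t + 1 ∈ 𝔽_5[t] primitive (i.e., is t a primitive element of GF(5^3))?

Write f(t) = t³ + t + 1.
|GF(5^3)^×| = 5^3 − 1 = 124. Prime factorization: 124 = 2^2·31.
f is primitive ⇔ t has order 124 in GF(5)[t]/(f), i.e. t^(124/q) ≠ 1 for each prime q | 124.
t^(62) mod f = 1
t^(4) mod f = 4t² + 4t.
Since t^(62) = 1, the order of t divides 62 < 124; not primitive.

No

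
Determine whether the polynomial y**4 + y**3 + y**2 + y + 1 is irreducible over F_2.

Yes

Write f(y) = y**4 + y**3 + y**2 + y + 1.
Check for roots in F_2: f(0) = 1; f(1) = 1.
No roots, so no linear factors.
Monic irreducibles of degree 2 over GF(2): y**2 + y + 1.
None of them divide f (all give nonzero remainder).
No irreducible factor of degree ≤ 2 exists, so f is irreducible over GF(2).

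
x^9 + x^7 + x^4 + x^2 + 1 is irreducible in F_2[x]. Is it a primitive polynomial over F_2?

Yes

Write f(x) = x^9 + x^7 + x^4 + x^2 + 1.
|GF(2^9)^×| = 2^9 − 1 = 511. Prime factorization: 511 = 7·73.
f is primitive ⇔ x has order 511 in GF(2)[x]/(f), i.e. x^(511/q) ≠ 1 for each prime q | 511.
x^(73) mod f = x^8 + x^6 + x^5 + x^4 + x^3 + 1.
x^(7) mod f = x^7.
None equal 1, so x has full order 511; f is primitive.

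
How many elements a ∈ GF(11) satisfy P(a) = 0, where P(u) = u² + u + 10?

Evaluate at each of the 11 elements of GF(11):
P(0) = 10; P(1) = 1; P(2) = 5; P(3) = 0 → root; P(4) = 8; P(5) = 7; P(6) = 8; P(7) = 0 → root; P(8) = 5; P(9) = 1; P(10) = 10.
Roots: {3, 7}.

2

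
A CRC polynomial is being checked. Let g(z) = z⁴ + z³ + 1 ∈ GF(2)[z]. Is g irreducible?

Check for roots in GF(2): g(0) = 1; g(1) = 1.
No roots, so no linear factors.
Monic irreducibles of degree 2 over GF(2): z² + z + 1.
None of them divide g (all give nonzero remainder).
No irreducible factor of degree ≤ 2 exists, so g is irreducible over GF(2).

Yes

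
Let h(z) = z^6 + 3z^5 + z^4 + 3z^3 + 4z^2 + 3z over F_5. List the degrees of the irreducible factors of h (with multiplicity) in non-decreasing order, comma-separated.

1, 1, 1, 1, 2

Roots in F_5: h(0) = 0 → root; h(1) = 0 → root; h(2) = 2; h(3) = 0 → root; h(4) = 2.
Linear factors from roots: (z), (z + 4), (z + 2).
Complete factorization: h(z) = (z)·(z + 2)·(z + 4)^2·(z^2 + 3z + 4).
Factor degrees with multiplicity: 1 + 1 + 1 + 1 + 2 = 6.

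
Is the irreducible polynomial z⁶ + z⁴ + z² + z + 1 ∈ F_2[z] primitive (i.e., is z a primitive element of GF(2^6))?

Write f(z) = z⁶ + z⁴ + z² + z + 1.
|GF(2^6)^×| = 2^6 − 1 = 63. Prime factorization: 63 = 3^2·7.
f is primitive ⇔ z has order 63 in GF(2)[z]/(f), i.e. z^(63/q) ≠ 1 for each prime q | 63.
z^(21) mod f = 1
z^(9) mod f = z⁴ + z² + z.
Since z^(21) = 1, the order of z divides 21 < 63; not primitive.

No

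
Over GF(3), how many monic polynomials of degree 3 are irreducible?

8

By the necklace-counting formula, N_3(3) = (1/3) Σ_{d|3} μ(3/d)·3^d.
Divisors of 3: 1, 3; μ(3/d) for each: -1, 1.
Σ = − 3^1 + 3^3 = 24.
N = 24/3 = 8.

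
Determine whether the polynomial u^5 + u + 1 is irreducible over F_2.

No

Write f(u) = u^5 + u + 1.
Check for roots in F_2: f(0) = 1; f(1) = 1.
No roots, so no linear factors.
Monic irreducibles of degree 2 over GF(2): u^2 + u + 1.
u^2 + u + 1 divides f: f(u) = (u^2 + u + 1)·(u^3 + u^2 + 1).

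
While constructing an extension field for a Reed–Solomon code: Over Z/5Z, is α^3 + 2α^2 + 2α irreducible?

No

Write m(α) = α^3 + 2α^2 + 2α.
Check for roots in Z/5Z: m(0) = 0 → root; m(1) = 0 → root; m(2) = 0 → root; m(3) = 1; m(4) = 4.
m(0) = 0, so (α) divides m(α); m is reducible.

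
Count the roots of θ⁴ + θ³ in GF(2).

Write g(θ) = θ⁴ + θ³.
Evaluate at each of the 2 elements of GF(2):
g(0) = 0 → root; g(1) = 0 → root.
Roots: {0, 1}.

2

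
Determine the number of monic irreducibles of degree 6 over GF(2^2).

The number of monic irreducibles of degree 6 over GF(4) is (1/6)·Σ_{d∣6} μ(6/d) 4^d.
Divisors of 6: 1, 2, 3, 6; μ(6/d) for each: 1, -1, -1, 1.
Σ = 4^1 − 4^2 − 4^3 + 4^6 = 4020.
N = 4020/6 = 670.

670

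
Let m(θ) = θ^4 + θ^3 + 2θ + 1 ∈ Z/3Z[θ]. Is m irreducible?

Check for roots in Z/3Z: m(0) = 1; m(1) = 2; m(2) = 2.
No roots, so no linear factors.
Monic irreducibles of degree 2 over GF(3): θ^2 + 1, θ^2 + θ + 2, θ^2 + 2θ + 2.
None of them divide m (all give nonzero remainder).
No irreducible factor of degree ≤ 2 exists, so m is irreducible over GF(3).

Yes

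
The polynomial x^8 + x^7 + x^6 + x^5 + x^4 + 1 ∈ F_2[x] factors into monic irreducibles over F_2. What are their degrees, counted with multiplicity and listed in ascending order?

Write g(x) = x^8 + x^7 + x^6 + x^5 + x^4 + 1.
Roots in F_2: g(0) = 1; g(1) = 0 → root.
Linear factors from roots: (x + 1).
Complete factorization: g(x) = (x + 1)^3·(x^2 + x + 1)·(x^3 + x^2 + 1).
Factor degrees with multiplicity: 1 + 1 + 1 + 2 + 3 = 8.

1, 1, 1, 2, 3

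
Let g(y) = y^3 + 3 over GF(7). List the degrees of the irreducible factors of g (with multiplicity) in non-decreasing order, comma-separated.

3

Complete factorization: g(y) = (y^3 + 3).
Factor degrees with multiplicity: 3 = 3.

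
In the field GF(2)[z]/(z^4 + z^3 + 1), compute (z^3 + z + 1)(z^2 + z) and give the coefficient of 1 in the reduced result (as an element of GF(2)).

0

Multiply in GF(2)[z]: (z^3 + z + 1)·(z^2 + z) = z^5 + z^4 + z^3 + z.
Reduce using z^4 ≡ z^3 + 1 (mod z^4 + z^3 + 1).
Reduced: z^3.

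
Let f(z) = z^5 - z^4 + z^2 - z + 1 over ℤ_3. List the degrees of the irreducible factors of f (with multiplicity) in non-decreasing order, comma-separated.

Roots in ℤ_3: f(0) = 1; f(1) = 1; f(2) = 1.
Complete factorization: f(z) = (z^2 + z - 1)·(z^3 + z^2 - 1).
Factor degrees with multiplicity: 2 + 3 = 5.

2, 3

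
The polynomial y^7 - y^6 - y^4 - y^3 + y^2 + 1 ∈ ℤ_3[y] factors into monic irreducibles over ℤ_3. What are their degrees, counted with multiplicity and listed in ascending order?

Write h(y) = y^7 - y^6 - y^4 - y^3 + y^2 + 1.
Roots in ℤ_3: h(0) = 1; h(1) = 0 → root; h(2) = 0 → root.
Linear factors from roots: (y - 1), (y + 1).
Complete factorization: h(y) = (y - 1)·(y + 1)^2·(y^2 + 1)·(y^2 + y - 1).
Factor degrees with multiplicity: 1 + 1 + 1 + 2 + 2 = 7.

1, 1, 1, 2, 2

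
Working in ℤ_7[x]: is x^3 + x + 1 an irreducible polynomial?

Yes

Write h(x) = x^3 + x + 1.
Check for roots in ℤ_7: h(0) = 1; h(1) = 3; h(2) = 4; h(3) = 3; h(4) = 6; h(5) = 5; h(6) = 6.
No roots. A degree-3 polynomial over a field with no linear factor is irreducible.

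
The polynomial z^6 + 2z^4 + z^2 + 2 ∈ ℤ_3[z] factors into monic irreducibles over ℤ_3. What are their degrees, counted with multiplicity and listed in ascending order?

Write h(z) = z^6 + 2z^4 + z^2 + 2.
Roots in ℤ_3: h(0) = 2; h(1) = 0 → root; h(2) = 0 → root.
Linear factors from roots: (z + 2), (z + 1).
Complete factorization: h(z) = (z + 1)·(z + 2)·(z^2 + z + 2)·(z^2 + 2z + 2).
Factor degrees with multiplicity: 1 + 1 + 2 + 2 = 6.

1, 1, 2, 2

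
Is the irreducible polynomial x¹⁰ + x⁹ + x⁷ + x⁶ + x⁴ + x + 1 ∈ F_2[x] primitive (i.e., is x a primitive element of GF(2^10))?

Write f(x) = x¹⁰ + x⁹ + x⁷ + x⁶ + x⁴ + x + 1.
|GF(2^10)^×| = 2^10 − 1 = 1023. Prime factorization: 1023 = 3·11·31.
f is primitive ⇔ x has order 1023 in GF(2)[x]/(f), i.e. x^(1023/q) ≠ 1 for each prime q | 1023.
x^(341) mod f = x⁸ + x⁷ + x⁵ + x + 1.
x^(93) mod f = x⁶ + x³ + x².
x^(33) mod f = x⁹ + x⁸ + x⁵ + x².
None equal 1, so x has full order 1023; f is primitive.

Yes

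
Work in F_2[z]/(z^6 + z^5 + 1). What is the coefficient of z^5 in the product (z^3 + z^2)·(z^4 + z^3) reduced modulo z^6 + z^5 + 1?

0

Multiply in F_2[z]: (z^3 + z^2)·(z^4 + z^3) = z^7 + z^5.
Reduce using z^6 ≡ z^5 + 1 (mod z^6 + z^5 + 1).
Reduced: z + 1.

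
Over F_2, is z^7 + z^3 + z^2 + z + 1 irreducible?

Yes

Write h(z) = z^7 + z^3 + z^2 + z + 1.
Check for roots in F_2: h(0) = 1; h(1) = 1.
No roots, so no linear factors.
Monic irreducibles of degree 2 over GF(2): z^2 + z + 1.
None of them divide h (all give nonzero remainder).
Monic irreducibles of degree 3 over GF(2): z^3 + z + 1, z^3 + z^2 + 1.
None of them divide h (all give nonzero remainder).
No irreducible factor of degree ≤ 3 exists, so h is irreducible over GF(2).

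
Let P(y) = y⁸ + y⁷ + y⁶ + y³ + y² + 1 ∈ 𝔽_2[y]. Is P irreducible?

Check for roots in 𝔽_2: P(0) = 1; P(1) = 0 → root.
P(1) = 0, so (y − 1) divides P(y); P is reducible.

No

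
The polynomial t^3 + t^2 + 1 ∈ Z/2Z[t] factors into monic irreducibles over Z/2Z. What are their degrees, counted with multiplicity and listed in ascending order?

3

Write f(t) = t^3 + t^2 + 1.
Roots in Z/2Z: f(0) = 1; f(1) = 1.
Complete factorization: f(t) = (t^3 + t^2 + 1).
Factor degrees with multiplicity: 3 = 3.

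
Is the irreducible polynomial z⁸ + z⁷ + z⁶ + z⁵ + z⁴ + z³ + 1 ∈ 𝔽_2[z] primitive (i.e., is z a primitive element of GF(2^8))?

Write f(z) = z⁸ + z⁷ + z⁶ + z⁵ + z⁴ + z³ + 1.
|GF(2^8)^×| = 2^8 − 1 = 255. Prime factorization: 255 = 3·5·17.
f is primitive ⇔ z has order 255 in GF(2)[z]/(f), i.e. z^(255/q) ≠ 1 for each prime q | 255.
z^(85) mod f = 1
z^(51) mod f = z⁷ + z⁵ + z³ + z² + 1.
z^(15) mod f = z⁷ + z⁶ + z³ + z + 1.
Since z^(85) = 1, the order of z divides 85 < 255; not primitive.

No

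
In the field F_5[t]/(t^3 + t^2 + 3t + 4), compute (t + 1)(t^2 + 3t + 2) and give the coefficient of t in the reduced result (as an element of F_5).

Multiply in F_5[t]: (t + 1)·(t^2 + 3t + 2) = t^3 + 4t^2 + 2.
Reduce using t^3 ≡ 4t^2 + 2t + 1 (mod t^3 + t^2 + 3t + 4).
Reduced: 3t^2 + 2t + 3.

2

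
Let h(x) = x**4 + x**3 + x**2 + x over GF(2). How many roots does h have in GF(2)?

2

Evaluate at each of the 2 elements of GF(2):
h(0) = 0 → root; h(1) = 0 → root.
Roots: {0, 1}.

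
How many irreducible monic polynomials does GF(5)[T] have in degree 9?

By the necklace-counting formula, N_5(9) = (1/9) Σ_{d|9} μ(9/d)·5^d.
Divisors of 9: 1, 3, 9; μ(9/d) for each: 0, -1, 1.
Σ = − 5^3 + 5^9 = 1953000.
N = 1953000/9 = 217000.

217000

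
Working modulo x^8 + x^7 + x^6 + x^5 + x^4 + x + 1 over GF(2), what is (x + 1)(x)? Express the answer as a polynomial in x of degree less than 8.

Multiply in GF(2)[x]: (x + 1)·(x) = x^2 + x.
Reduced: x^2 + x.

x^2 + x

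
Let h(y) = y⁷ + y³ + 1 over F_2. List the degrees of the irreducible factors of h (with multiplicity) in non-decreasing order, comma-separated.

7

Roots in F_2: h(0) = 1; h(1) = 1.
Complete factorization: h(y) = (y⁷ + y³ + 1).
Factor degrees with multiplicity: 7 = 7.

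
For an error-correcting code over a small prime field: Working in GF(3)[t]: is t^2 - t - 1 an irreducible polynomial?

Yes

Write g(t) = t^2 - t - 1.
Check for roots in GF(3): g(0) = 2; g(1) = 2; g(2) = 1.
No roots. A degree-2 polynomial over a field with no linear factor is irreducible.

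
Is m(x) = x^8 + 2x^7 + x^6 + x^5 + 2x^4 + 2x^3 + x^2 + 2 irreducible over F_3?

No

Check for roots in F_3: m(0) = 2; m(1) = 0 → root; m(2) = 2.
m(1) = 0, so (x − 1) divides m(x); m is reducible.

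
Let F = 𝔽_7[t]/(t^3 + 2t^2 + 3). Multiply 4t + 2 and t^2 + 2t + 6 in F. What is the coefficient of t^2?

2

Multiply in 𝔽_7[t]: (4t + 2)·(t^2 + 2t + 6) = 4t^3 + 3t^2 + 5.
Reduce using t^3 ≡ 5t^2 + 4 (mod t^3 + 2t^2 + 3).
Reduced: 2t^2.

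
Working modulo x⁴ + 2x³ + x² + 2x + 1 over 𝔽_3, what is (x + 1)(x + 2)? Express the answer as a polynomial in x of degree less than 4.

x^2 + 2

Multiply in 𝔽_3[x]: (x + 1)·(x + 2) = x² + 2.
Reduced: x² + 2.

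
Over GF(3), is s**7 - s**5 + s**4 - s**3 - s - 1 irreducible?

Yes

Write g(s) = s**7 - s**5 + s**4 - s**3 - s - 1.
Check for roots in GF(3): g(0) = 2; g(1) = 1; g(2) = 2.
No roots, so no linear factors.
Monic irreducibles of degree 2 over GF(3): s**2 + 1, s**2 + s - 1, s**2 - s - 1.
None of them divide g (all give nonzero remainder).
Degree-3 irreducible divisors: test the 8 monic irreducibles of degree 3 over GF(3).
None of them divide g (all give nonzero remainder).
No irreducible factor of degree ≤ 3 exists, so g is irreducible over GF(3).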